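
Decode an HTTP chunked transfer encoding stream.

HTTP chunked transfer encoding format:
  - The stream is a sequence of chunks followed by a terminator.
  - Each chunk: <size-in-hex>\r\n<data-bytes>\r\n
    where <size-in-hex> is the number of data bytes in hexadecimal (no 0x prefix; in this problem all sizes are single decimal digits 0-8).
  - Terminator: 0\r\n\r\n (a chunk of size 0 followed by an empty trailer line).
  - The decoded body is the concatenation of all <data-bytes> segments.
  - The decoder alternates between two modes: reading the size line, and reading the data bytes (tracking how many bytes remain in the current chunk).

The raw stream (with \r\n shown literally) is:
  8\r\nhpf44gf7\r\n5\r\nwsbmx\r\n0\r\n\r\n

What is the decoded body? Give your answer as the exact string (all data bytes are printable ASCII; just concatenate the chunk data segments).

Chunk 1: stream[0..1]='8' size=0x8=8, data at stream[3..11]='hpf44gf7' -> body[0..8], body so far='hpf44gf7'
Chunk 2: stream[13..14]='5' size=0x5=5, data at stream[16..21]='wsbmx' -> body[8..13], body so far='hpf44gf7wsbmx'
Chunk 3: stream[23..24]='0' size=0 (terminator). Final body='hpf44gf7wsbmx' (13 bytes)

Answer: hpf44gf7wsbmx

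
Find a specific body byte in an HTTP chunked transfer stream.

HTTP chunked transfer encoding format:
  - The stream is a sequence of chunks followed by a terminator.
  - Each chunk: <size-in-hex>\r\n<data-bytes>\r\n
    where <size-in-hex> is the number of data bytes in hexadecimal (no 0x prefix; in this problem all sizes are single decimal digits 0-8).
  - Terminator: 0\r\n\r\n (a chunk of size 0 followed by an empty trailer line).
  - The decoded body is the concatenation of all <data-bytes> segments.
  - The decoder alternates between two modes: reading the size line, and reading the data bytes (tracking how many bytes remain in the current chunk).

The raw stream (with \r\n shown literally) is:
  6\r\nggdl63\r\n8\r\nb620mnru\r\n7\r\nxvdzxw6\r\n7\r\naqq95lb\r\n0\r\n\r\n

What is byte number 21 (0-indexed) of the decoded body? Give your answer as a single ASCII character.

Answer: a

Derivation:
Chunk 1: stream[0..1]='6' size=0x6=6, data at stream[3..9]='ggdl63' -> body[0..6], body so far='ggdl63'
Chunk 2: stream[11..12]='8' size=0x8=8, data at stream[14..22]='b620mnru' -> body[6..14], body so far='ggdl63b620mnru'
Chunk 3: stream[24..25]='7' size=0x7=7, data at stream[27..34]='xvdzxw6' -> body[14..21], body so far='ggdl63b620mnruxvdzxw6'
Chunk 4: stream[36..37]='7' size=0x7=7, data at stream[39..46]='aqq95lb' -> body[21..28], body so far='ggdl63b620mnruxvdzxw6aqq95lb'
Chunk 5: stream[48..49]='0' size=0 (terminator). Final body='ggdl63b620mnruxvdzxw6aqq95lb' (28 bytes)
Body byte 21 = 'a'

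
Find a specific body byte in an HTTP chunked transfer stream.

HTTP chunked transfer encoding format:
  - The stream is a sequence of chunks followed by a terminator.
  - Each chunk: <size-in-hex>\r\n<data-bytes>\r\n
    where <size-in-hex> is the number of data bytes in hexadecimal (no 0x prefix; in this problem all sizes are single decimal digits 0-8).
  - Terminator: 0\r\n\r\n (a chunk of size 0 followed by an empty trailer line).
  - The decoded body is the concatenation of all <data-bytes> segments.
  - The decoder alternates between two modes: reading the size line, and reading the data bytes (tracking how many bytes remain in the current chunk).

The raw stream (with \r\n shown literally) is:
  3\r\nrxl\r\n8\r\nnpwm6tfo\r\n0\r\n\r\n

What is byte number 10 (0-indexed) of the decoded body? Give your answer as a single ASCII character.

Answer: o

Derivation:
Chunk 1: stream[0..1]='3' size=0x3=3, data at stream[3..6]='rxl' -> body[0..3], body so far='rxl'
Chunk 2: stream[8..9]='8' size=0x8=8, data at stream[11..19]='npwm6tfo' -> body[3..11], body so far='rxlnpwm6tfo'
Chunk 3: stream[21..22]='0' size=0 (terminator). Final body='rxlnpwm6tfo' (11 bytes)
Body byte 10 = 'o'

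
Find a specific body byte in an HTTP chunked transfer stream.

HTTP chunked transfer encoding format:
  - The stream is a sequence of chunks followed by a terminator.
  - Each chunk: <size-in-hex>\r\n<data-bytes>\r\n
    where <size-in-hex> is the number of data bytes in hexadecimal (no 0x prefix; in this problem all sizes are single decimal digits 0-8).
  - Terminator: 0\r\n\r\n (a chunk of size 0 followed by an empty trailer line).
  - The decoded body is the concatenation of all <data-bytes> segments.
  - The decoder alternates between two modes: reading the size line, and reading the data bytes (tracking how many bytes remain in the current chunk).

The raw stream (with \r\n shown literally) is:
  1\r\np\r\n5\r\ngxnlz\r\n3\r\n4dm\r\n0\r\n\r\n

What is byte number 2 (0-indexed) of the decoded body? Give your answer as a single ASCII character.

Answer: x

Derivation:
Chunk 1: stream[0..1]='1' size=0x1=1, data at stream[3..4]='p' -> body[0..1], body so far='p'
Chunk 2: stream[6..7]='5' size=0x5=5, data at stream[9..14]='gxnlz' -> body[1..6], body so far='pgxnlz'
Chunk 3: stream[16..17]='3' size=0x3=3, data at stream[19..22]='4dm' -> body[6..9], body so far='pgxnlz4dm'
Chunk 4: stream[24..25]='0' size=0 (terminator). Final body='pgxnlz4dm' (9 bytes)
Body byte 2 = 'x'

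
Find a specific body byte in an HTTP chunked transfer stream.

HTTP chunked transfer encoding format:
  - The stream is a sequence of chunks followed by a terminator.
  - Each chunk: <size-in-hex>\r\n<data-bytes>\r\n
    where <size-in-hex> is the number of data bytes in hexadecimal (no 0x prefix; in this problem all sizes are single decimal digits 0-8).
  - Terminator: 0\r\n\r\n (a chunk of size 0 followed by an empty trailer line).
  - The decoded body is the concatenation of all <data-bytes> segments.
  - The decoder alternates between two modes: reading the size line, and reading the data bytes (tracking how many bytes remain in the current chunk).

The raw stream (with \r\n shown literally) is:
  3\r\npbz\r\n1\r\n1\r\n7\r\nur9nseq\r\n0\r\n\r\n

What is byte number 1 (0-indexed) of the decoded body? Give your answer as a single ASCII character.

Answer: b

Derivation:
Chunk 1: stream[0..1]='3' size=0x3=3, data at stream[3..6]='pbz' -> body[0..3], body so far='pbz'
Chunk 2: stream[8..9]='1' size=0x1=1, data at stream[11..12]='1' -> body[3..4], body so far='pbz1'
Chunk 3: stream[14..15]='7' size=0x7=7, data at stream[17..24]='ur9nseq' -> body[4..11], body so far='pbz1ur9nseq'
Chunk 4: stream[26..27]='0' size=0 (terminator). Final body='pbz1ur9nseq' (11 bytes)
Body byte 1 = 'b'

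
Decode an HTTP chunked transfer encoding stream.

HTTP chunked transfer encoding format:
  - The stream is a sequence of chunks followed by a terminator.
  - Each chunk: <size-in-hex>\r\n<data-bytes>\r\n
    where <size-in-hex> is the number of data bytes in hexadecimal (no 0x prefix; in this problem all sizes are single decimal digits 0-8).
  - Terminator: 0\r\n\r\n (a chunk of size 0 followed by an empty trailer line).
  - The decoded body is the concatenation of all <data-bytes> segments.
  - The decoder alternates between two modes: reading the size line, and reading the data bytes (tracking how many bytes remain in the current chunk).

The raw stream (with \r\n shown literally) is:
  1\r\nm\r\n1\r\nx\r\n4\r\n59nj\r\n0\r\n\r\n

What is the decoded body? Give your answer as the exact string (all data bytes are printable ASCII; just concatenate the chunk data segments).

Answer: mx59nj

Derivation:
Chunk 1: stream[0..1]='1' size=0x1=1, data at stream[3..4]='m' -> body[0..1], body so far='m'
Chunk 2: stream[6..7]='1' size=0x1=1, data at stream[9..10]='x' -> body[1..2], body so far='mx'
Chunk 3: stream[12..13]='4' size=0x4=4, data at stream[15..19]='59nj' -> body[2..6], body so far='mx59nj'
Chunk 4: stream[21..22]='0' size=0 (terminator). Final body='mx59nj' (6 bytes)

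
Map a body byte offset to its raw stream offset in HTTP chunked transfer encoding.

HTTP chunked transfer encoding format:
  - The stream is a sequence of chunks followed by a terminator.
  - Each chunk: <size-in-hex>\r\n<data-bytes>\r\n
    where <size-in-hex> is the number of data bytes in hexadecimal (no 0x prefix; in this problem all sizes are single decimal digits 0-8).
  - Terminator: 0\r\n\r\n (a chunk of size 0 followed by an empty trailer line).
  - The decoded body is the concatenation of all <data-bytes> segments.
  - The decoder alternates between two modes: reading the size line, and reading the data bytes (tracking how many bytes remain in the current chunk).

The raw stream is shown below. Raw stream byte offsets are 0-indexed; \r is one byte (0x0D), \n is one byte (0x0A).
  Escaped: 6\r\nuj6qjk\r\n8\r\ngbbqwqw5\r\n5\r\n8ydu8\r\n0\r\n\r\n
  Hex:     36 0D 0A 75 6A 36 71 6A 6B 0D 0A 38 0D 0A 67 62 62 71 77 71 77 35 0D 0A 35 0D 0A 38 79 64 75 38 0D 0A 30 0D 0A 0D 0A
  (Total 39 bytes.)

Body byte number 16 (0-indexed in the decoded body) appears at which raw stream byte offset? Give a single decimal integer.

Chunk 1: stream[0..1]='6' size=0x6=6, data at stream[3..9]='uj6qjk' -> body[0..6], body so far='uj6qjk'
Chunk 2: stream[11..12]='8' size=0x8=8, data at stream[14..22]='gbbqwqw5' -> body[6..14], body so far='uj6qjkgbbqwqw5'
Chunk 3: stream[24..25]='5' size=0x5=5, data at stream[27..32]='8ydu8' -> body[14..19], body so far='uj6qjkgbbqwqw58ydu8'
Chunk 4: stream[34..35]='0' size=0 (terminator). Final body='uj6qjkgbbqwqw58ydu8' (19 bytes)
Body byte 16 at stream offset 29

Answer: 29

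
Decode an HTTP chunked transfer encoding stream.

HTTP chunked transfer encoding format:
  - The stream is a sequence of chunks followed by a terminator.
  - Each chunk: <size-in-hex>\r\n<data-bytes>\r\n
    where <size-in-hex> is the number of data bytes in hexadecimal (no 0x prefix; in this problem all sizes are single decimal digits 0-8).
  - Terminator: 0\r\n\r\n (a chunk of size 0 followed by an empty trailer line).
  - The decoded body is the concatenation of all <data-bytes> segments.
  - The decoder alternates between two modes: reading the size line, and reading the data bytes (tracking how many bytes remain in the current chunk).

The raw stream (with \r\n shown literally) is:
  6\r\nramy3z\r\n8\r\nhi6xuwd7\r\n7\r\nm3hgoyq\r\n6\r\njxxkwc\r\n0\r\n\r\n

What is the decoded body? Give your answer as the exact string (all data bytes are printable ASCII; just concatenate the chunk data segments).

Answer: ramy3zhi6xuwd7m3hgoyqjxxkwc

Derivation:
Chunk 1: stream[0..1]='6' size=0x6=6, data at stream[3..9]='ramy3z' -> body[0..6], body so far='ramy3z'
Chunk 2: stream[11..12]='8' size=0x8=8, data at stream[14..22]='hi6xuwd7' -> body[6..14], body so far='ramy3zhi6xuwd7'
Chunk 3: stream[24..25]='7' size=0x7=7, data at stream[27..34]='m3hgoyq' -> body[14..21], body so far='ramy3zhi6xuwd7m3hgoyq'
Chunk 4: stream[36..37]='6' size=0x6=6, data at stream[39..45]='jxxkwc' -> body[21..27], body so far='ramy3zhi6xuwd7m3hgoyqjxxkwc'
Chunk 5: stream[47..48]='0' size=0 (terminator). Final body='ramy3zhi6xuwd7m3hgoyqjxxkwc' (27 bytes)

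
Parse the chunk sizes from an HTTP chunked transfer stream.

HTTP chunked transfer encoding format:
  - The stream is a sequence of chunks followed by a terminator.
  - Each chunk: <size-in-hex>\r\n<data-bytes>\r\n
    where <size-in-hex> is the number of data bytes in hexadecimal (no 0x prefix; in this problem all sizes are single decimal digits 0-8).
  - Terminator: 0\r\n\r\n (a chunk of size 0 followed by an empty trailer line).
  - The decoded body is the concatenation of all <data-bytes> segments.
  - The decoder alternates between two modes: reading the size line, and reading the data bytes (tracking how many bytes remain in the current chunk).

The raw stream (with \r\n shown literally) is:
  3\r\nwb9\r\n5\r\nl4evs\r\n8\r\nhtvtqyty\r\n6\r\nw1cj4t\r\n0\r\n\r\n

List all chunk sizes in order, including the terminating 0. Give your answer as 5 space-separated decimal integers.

Chunk 1: stream[0..1]='3' size=0x3=3, data at stream[3..6]='wb9' -> body[0..3], body so far='wb9'
Chunk 2: stream[8..9]='5' size=0x5=5, data at stream[11..16]='l4evs' -> body[3..8], body so far='wb9l4evs'
Chunk 3: stream[18..19]='8' size=0x8=8, data at stream[21..29]='htvtqyty' -> body[8..16], body so far='wb9l4evshtvtqyty'
Chunk 4: stream[31..32]='6' size=0x6=6, data at stream[34..40]='w1cj4t' -> body[16..22], body so far='wb9l4evshtvtqytyw1cj4t'
Chunk 5: stream[42..43]='0' size=0 (terminator). Final body='wb9l4evshtvtqytyw1cj4t' (22 bytes)

Answer: 3 5 8 6 0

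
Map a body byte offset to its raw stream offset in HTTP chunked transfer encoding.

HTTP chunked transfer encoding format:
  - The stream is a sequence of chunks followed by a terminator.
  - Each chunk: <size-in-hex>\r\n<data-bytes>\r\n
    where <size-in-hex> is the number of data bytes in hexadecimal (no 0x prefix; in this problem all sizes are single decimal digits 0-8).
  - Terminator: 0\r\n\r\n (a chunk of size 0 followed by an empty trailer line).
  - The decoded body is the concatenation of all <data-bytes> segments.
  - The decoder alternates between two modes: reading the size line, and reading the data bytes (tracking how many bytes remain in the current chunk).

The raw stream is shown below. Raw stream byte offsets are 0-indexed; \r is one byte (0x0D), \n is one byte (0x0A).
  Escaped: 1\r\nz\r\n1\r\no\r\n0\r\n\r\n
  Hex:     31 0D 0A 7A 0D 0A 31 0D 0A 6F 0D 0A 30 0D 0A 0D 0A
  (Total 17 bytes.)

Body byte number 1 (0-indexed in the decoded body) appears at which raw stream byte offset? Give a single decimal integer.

Answer: 9

Derivation:
Chunk 1: stream[0..1]='1' size=0x1=1, data at stream[3..4]='z' -> body[0..1], body so far='z'
Chunk 2: stream[6..7]='1' size=0x1=1, data at stream[9..10]='o' -> body[1..2], body so far='zo'
Chunk 3: stream[12..13]='0' size=0 (terminator). Final body='zo' (2 bytes)
Body byte 1 at stream offset 9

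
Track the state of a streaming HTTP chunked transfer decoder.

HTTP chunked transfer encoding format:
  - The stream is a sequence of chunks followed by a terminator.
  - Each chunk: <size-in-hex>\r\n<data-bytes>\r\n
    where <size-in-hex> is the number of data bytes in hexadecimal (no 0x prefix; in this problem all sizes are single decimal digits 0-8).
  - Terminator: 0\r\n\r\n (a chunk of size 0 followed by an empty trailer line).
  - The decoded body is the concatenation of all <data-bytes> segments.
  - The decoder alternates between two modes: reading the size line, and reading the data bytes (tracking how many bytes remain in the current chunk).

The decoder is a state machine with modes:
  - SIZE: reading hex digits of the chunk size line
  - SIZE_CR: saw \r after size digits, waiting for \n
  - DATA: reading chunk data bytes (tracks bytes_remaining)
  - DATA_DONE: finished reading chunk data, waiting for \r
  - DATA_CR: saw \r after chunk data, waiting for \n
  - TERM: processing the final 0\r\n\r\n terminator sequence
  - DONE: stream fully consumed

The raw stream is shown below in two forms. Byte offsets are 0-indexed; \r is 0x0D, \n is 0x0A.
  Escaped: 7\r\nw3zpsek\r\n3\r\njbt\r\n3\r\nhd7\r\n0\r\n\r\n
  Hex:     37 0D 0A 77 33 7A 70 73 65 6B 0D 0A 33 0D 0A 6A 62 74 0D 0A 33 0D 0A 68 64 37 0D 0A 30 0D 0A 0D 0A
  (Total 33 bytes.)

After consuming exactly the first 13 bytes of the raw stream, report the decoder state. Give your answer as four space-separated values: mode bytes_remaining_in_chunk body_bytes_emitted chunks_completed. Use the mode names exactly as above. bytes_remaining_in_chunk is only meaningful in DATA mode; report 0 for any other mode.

Byte 0 = '7': mode=SIZE remaining=0 emitted=0 chunks_done=0
Byte 1 = 0x0D: mode=SIZE_CR remaining=0 emitted=0 chunks_done=0
Byte 2 = 0x0A: mode=DATA remaining=7 emitted=0 chunks_done=0
Byte 3 = 'w': mode=DATA remaining=6 emitted=1 chunks_done=0
Byte 4 = '3': mode=DATA remaining=5 emitted=2 chunks_done=0
Byte 5 = 'z': mode=DATA remaining=4 emitted=3 chunks_done=0
Byte 6 = 'p': mode=DATA remaining=3 emitted=4 chunks_done=0
Byte 7 = 's': mode=DATA remaining=2 emitted=5 chunks_done=0
Byte 8 = 'e': mode=DATA remaining=1 emitted=6 chunks_done=0
Byte 9 = 'k': mode=DATA_DONE remaining=0 emitted=7 chunks_done=0
Byte 10 = 0x0D: mode=DATA_CR remaining=0 emitted=7 chunks_done=0
Byte 11 = 0x0A: mode=SIZE remaining=0 emitted=7 chunks_done=1
Byte 12 = '3': mode=SIZE remaining=0 emitted=7 chunks_done=1

Answer: SIZE 0 7 1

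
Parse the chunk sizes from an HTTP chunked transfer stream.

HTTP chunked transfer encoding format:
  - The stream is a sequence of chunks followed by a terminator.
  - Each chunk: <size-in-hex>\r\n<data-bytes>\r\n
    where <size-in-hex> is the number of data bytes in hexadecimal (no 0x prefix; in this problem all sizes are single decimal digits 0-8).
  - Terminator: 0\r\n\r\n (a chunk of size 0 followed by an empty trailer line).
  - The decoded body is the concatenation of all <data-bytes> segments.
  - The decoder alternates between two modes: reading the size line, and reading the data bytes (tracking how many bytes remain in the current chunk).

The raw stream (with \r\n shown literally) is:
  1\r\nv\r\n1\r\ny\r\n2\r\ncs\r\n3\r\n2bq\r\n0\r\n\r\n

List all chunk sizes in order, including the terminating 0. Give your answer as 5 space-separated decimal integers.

Answer: 1 1 2 3 0

Derivation:
Chunk 1: stream[0..1]='1' size=0x1=1, data at stream[3..4]='v' -> body[0..1], body so far='v'
Chunk 2: stream[6..7]='1' size=0x1=1, data at stream[9..10]='y' -> body[1..2], body so far='vy'
Chunk 3: stream[12..13]='2' size=0x2=2, data at stream[15..17]='cs' -> body[2..4], body so far='vycs'
Chunk 4: stream[19..20]='3' size=0x3=3, data at stream[22..25]='2bq' -> body[4..7], body so far='vycs2bq'
Chunk 5: stream[27..28]='0' size=0 (terminator). Final body='vycs2bq' (7 bytes)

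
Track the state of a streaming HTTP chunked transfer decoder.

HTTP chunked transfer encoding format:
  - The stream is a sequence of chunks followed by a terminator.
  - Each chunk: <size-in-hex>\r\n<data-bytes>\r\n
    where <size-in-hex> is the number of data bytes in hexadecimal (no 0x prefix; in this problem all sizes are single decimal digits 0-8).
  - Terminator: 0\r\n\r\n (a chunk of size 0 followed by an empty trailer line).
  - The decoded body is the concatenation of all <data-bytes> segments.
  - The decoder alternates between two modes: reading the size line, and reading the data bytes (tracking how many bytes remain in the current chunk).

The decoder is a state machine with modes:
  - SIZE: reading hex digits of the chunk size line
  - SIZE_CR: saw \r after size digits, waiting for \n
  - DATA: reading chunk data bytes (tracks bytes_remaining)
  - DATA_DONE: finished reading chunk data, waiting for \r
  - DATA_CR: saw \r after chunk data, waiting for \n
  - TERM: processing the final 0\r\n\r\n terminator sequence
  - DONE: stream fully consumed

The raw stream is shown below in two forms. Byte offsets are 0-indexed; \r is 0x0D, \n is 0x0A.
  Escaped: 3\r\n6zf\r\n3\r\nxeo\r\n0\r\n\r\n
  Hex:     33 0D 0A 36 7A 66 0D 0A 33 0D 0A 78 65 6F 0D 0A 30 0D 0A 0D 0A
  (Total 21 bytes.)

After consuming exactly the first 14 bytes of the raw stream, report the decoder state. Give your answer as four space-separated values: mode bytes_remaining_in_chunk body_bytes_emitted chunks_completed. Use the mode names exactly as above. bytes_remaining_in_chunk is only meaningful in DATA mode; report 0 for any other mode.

Answer: DATA_DONE 0 6 1

Derivation:
Byte 0 = '3': mode=SIZE remaining=0 emitted=0 chunks_done=0
Byte 1 = 0x0D: mode=SIZE_CR remaining=0 emitted=0 chunks_done=0
Byte 2 = 0x0A: mode=DATA remaining=3 emitted=0 chunks_done=0
Byte 3 = '6': mode=DATA remaining=2 emitted=1 chunks_done=0
Byte 4 = 'z': mode=DATA remaining=1 emitted=2 chunks_done=0
Byte 5 = 'f': mode=DATA_DONE remaining=0 emitted=3 chunks_done=0
Byte 6 = 0x0D: mode=DATA_CR remaining=0 emitted=3 chunks_done=0
Byte 7 = 0x0A: mode=SIZE remaining=0 emitted=3 chunks_done=1
Byte 8 = '3': mode=SIZE remaining=0 emitted=3 chunks_done=1
Byte 9 = 0x0D: mode=SIZE_CR remaining=0 emitted=3 chunks_done=1
Byte 10 = 0x0A: mode=DATA remaining=3 emitted=3 chunks_done=1
Byte 11 = 'x': mode=DATA remaining=2 emitted=4 chunks_done=1
Byte 12 = 'e': mode=DATA remaining=1 emitted=5 chunks_done=1
Byte 13 = 'o': mode=DATA_DONE remaining=0 emitted=6 chunks_done=1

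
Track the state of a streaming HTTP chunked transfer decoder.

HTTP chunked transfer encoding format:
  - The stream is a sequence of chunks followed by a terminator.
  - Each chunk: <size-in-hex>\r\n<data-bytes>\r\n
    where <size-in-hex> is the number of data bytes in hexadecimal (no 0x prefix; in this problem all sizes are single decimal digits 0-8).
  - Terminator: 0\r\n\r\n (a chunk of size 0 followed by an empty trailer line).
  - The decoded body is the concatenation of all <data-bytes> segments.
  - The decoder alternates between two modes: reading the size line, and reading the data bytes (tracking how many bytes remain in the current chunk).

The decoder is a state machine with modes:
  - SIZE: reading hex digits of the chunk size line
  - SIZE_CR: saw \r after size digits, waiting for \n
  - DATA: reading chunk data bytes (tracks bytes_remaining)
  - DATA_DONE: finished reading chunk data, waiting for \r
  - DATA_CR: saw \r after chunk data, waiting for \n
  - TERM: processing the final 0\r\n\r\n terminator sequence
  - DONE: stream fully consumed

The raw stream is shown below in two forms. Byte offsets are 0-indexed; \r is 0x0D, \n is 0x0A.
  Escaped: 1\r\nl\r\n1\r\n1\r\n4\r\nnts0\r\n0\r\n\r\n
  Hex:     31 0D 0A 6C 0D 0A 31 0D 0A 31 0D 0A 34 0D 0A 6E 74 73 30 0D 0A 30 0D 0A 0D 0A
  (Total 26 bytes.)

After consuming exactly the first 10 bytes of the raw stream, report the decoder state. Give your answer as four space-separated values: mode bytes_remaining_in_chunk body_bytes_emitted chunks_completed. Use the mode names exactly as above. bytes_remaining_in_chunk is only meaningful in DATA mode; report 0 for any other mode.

Answer: DATA_DONE 0 2 1

Derivation:
Byte 0 = '1': mode=SIZE remaining=0 emitted=0 chunks_done=0
Byte 1 = 0x0D: mode=SIZE_CR remaining=0 emitted=0 chunks_done=0
Byte 2 = 0x0A: mode=DATA remaining=1 emitted=0 chunks_done=0
Byte 3 = 'l': mode=DATA_DONE remaining=0 emitted=1 chunks_done=0
Byte 4 = 0x0D: mode=DATA_CR remaining=0 emitted=1 chunks_done=0
Byte 5 = 0x0A: mode=SIZE remaining=0 emitted=1 chunks_done=1
Byte 6 = '1': mode=SIZE remaining=0 emitted=1 chunks_done=1
Byte 7 = 0x0D: mode=SIZE_CR remaining=0 emitted=1 chunks_done=1
Byte 8 = 0x0A: mode=DATA remaining=1 emitted=1 chunks_done=1
Byte 9 = '1': mode=DATA_DONE remaining=0 emitted=2 chunks_done=1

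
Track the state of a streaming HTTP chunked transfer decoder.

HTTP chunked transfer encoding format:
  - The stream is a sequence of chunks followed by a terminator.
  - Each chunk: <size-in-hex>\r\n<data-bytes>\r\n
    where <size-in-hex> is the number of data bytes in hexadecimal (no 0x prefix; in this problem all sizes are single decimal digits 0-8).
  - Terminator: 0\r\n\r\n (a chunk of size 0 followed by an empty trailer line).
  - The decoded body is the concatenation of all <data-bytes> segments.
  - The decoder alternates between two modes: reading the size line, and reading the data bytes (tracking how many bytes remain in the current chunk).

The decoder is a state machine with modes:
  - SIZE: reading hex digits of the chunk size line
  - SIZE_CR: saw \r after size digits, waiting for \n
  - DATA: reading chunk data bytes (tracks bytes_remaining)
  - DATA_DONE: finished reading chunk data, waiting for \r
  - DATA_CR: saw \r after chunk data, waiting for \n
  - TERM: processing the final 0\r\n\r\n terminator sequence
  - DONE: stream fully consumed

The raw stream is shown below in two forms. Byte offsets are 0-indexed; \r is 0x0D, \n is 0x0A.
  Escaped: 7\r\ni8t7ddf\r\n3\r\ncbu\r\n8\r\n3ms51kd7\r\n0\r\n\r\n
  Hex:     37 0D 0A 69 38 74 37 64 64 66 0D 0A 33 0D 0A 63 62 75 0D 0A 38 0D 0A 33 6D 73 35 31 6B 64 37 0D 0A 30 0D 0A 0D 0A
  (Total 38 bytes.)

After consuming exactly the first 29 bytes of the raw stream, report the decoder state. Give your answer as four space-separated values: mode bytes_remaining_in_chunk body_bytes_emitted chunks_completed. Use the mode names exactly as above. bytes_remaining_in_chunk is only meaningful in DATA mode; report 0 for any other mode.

Byte 0 = '7': mode=SIZE remaining=0 emitted=0 chunks_done=0
Byte 1 = 0x0D: mode=SIZE_CR remaining=0 emitted=0 chunks_done=0
Byte 2 = 0x0A: mode=DATA remaining=7 emitted=0 chunks_done=0
Byte 3 = 'i': mode=DATA remaining=6 emitted=1 chunks_done=0
Byte 4 = '8': mode=DATA remaining=5 emitted=2 chunks_done=0
Byte 5 = 't': mode=DATA remaining=4 emitted=3 chunks_done=0
Byte 6 = '7': mode=DATA remaining=3 emitted=4 chunks_done=0
Byte 7 = 'd': mode=DATA remaining=2 emitted=5 chunks_done=0
Byte 8 = 'd': mode=DATA remaining=1 emitted=6 chunks_done=0
Byte 9 = 'f': mode=DATA_DONE remaining=0 emitted=7 chunks_done=0
Byte 10 = 0x0D: mode=DATA_CR remaining=0 emitted=7 chunks_done=0
Byte 11 = 0x0A: mode=SIZE remaining=0 emitted=7 chunks_done=1
Byte 12 = '3': mode=SIZE remaining=0 emitted=7 chunks_done=1
Byte 13 = 0x0D: mode=SIZE_CR remaining=0 emitted=7 chunks_done=1
Byte 14 = 0x0A: mode=DATA remaining=3 emitted=7 chunks_done=1
Byte 15 = 'c': mode=DATA remaining=2 emitted=8 chunks_done=1
Byte 16 = 'b': mode=DATA remaining=1 emitted=9 chunks_done=1
Byte 17 = 'u': mode=DATA_DONE remaining=0 emitted=10 chunks_done=1
Byte 18 = 0x0D: mode=DATA_CR remaining=0 emitted=10 chunks_done=1
Byte 19 = 0x0A: mode=SIZE remaining=0 emitted=10 chunks_done=2
Byte 20 = '8': mode=SIZE remaining=0 emitted=10 chunks_done=2
Byte 21 = 0x0D: mode=SIZE_CR remaining=0 emitted=10 chunks_done=2
Byte 22 = 0x0A: mode=DATA remaining=8 emitted=10 chunks_done=2
Byte 23 = '3': mode=DATA remaining=7 emitted=11 chunks_done=2
Byte 24 = 'm': mode=DATA remaining=6 emitted=12 chunks_done=2
Byte 25 = 's': mode=DATA remaining=5 emitted=13 chunks_done=2
Byte 26 = '5': mode=DATA remaining=4 emitted=14 chunks_done=2
Byte 27 = '1': mode=DATA remaining=3 emitted=15 chunks_done=2
Byte 28 = 'k': mode=DATA remaining=2 emitted=16 chunks_done=2

Answer: DATA 2 16 2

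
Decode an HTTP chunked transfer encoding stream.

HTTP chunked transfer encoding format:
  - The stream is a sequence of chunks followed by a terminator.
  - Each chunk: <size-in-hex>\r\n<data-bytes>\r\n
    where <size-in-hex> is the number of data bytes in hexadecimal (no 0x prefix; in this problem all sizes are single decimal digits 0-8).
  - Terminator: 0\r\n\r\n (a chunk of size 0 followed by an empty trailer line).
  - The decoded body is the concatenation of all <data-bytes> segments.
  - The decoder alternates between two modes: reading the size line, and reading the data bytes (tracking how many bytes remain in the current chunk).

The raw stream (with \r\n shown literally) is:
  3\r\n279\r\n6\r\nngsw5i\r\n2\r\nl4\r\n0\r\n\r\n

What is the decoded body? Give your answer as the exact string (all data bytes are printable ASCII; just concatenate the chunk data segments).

Chunk 1: stream[0..1]='3' size=0x3=3, data at stream[3..6]='279' -> body[0..3], body so far='279'
Chunk 2: stream[8..9]='6' size=0x6=6, data at stream[11..17]='ngsw5i' -> body[3..9], body so far='279ngsw5i'
Chunk 3: stream[19..20]='2' size=0x2=2, data at stream[22..24]='l4' -> body[9..11], body so far='279ngsw5il4'
Chunk 4: stream[26..27]='0' size=0 (terminator). Final body='279ngsw5il4' (11 bytes)

Answer: 279ngsw5il4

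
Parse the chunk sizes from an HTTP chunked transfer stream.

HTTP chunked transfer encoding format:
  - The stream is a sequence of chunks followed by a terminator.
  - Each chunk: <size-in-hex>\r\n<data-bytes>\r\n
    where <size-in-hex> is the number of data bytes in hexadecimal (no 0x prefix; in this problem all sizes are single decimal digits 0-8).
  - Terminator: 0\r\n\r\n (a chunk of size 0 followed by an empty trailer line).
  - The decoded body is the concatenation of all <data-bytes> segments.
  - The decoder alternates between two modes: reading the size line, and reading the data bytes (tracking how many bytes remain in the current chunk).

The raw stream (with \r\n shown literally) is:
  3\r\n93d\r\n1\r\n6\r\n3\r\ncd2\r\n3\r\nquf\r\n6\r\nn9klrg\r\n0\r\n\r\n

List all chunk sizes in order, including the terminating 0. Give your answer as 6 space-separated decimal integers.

Answer: 3 1 3 3 6 0

Derivation:
Chunk 1: stream[0..1]='3' size=0x3=3, data at stream[3..6]='93d' -> body[0..3], body so far='93d'
Chunk 2: stream[8..9]='1' size=0x1=1, data at stream[11..12]='6' -> body[3..4], body so far='93d6'
Chunk 3: stream[14..15]='3' size=0x3=3, data at stream[17..20]='cd2' -> body[4..7], body so far='93d6cd2'
Chunk 4: stream[22..23]='3' size=0x3=3, data at stream[25..28]='quf' -> body[7..10], body so far='93d6cd2quf'
Chunk 5: stream[30..31]='6' size=0x6=6, data at stream[33..39]='n9klrg' -> body[10..16], body so far='93d6cd2qufn9klrg'
Chunk 6: stream[41..42]='0' size=0 (terminator). Final body='93d6cd2qufn9klrg' (16 bytes)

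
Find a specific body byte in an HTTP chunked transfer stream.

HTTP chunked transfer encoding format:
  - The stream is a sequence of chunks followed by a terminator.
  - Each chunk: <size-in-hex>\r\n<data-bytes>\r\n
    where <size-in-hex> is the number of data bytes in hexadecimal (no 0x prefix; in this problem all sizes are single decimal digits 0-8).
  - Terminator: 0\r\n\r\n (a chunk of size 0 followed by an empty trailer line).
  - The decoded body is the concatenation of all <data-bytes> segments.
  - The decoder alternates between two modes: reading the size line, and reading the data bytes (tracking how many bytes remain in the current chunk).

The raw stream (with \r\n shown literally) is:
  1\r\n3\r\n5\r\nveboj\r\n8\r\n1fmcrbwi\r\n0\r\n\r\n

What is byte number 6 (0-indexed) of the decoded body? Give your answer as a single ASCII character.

Answer: 1

Derivation:
Chunk 1: stream[0..1]='1' size=0x1=1, data at stream[3..4]='3' -> body[0..1], body so far='3'
Chunk 2: stream[6..7]='5' size=0x5=5, data at stream[9..14]='veboj' -> body[1..6], body so far='3veboj'
Chunk 3: stream[16..17]='8' size=0x8=8, data at stream[19..27]='1fmcrbwi' -> body[6..14], body so far='3veboj1fmcrbwi'
Chunk 4: stream[29..30]='0' size=0 (terminator). Final body='3veboj1fmcrbwi' (14 bytes)
Body byte 6 = '1'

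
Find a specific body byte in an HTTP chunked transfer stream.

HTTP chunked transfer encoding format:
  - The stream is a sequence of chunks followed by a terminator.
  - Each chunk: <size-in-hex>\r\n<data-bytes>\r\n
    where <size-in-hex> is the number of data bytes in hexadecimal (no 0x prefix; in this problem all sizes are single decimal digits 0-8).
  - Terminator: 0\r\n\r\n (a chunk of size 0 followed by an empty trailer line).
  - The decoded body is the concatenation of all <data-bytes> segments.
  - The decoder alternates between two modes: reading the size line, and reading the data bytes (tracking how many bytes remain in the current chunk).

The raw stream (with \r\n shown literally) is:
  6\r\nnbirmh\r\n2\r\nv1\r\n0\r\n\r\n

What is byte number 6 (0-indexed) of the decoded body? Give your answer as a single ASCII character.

Answer: v

Derivation:
Chunk 1: stream[0..1]='6' size=0x6=6, data at stream[3..9]='nbirmh' -> body[0..6], body so far='nbirmh'
Chunk 2: stream[11..12]='2' size=0x2=2, data at stream[14..16]='v1' -> body[6..8], body so far='nbirmhv1'
Chunk 3: stream[18..19]='0' size=0 (terminator). Final body='nbirmhv1' (8 bytes)
Body byte 6 = 'v'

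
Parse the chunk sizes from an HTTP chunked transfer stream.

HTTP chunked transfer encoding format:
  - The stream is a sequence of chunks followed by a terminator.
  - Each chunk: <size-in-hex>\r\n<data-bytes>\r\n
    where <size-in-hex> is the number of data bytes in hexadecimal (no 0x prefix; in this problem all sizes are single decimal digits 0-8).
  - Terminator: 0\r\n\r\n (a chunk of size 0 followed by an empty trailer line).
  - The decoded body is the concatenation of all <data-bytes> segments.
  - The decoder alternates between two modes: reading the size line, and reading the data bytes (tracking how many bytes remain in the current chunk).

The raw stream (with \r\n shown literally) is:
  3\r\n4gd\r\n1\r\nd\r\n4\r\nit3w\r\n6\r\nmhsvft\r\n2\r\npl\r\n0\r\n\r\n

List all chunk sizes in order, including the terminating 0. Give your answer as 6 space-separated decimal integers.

Answer: 3 1 4 6 2 0

Derivation:
Chunk 1: stream[0..1]='3' size=0x3=3, data at stream[3..6]='4gd' -> body[0..3], body so far='4gd'
Chunk 2: stream[8..9]='1' size=0x1=1, data at stream[11..12]='d' -> body[3..4], body so far='4gdd'
Chunk 3: stream[14..15]='4' size=0x4=4, data at stream[17..21]='it3w' -> body[4..8], body so far='4gddit3w'
Chunk 4: stream[23..24]='6' size=0x6=6, data at stream[26..32]='mhsvft' -> body[8..14], body so far='4gddit3wmhsvft'
Chunk 5: stream[34..35]='2' size=0x2=2, data at stream[37..39]='pl' -> body[14..16], body so far='4gddit3wmhsvftpl'
Chunk 6: stream[41..42]='0' size=0 (terminator). Final body='4gddit3wmhsvftpl' (16 bytes)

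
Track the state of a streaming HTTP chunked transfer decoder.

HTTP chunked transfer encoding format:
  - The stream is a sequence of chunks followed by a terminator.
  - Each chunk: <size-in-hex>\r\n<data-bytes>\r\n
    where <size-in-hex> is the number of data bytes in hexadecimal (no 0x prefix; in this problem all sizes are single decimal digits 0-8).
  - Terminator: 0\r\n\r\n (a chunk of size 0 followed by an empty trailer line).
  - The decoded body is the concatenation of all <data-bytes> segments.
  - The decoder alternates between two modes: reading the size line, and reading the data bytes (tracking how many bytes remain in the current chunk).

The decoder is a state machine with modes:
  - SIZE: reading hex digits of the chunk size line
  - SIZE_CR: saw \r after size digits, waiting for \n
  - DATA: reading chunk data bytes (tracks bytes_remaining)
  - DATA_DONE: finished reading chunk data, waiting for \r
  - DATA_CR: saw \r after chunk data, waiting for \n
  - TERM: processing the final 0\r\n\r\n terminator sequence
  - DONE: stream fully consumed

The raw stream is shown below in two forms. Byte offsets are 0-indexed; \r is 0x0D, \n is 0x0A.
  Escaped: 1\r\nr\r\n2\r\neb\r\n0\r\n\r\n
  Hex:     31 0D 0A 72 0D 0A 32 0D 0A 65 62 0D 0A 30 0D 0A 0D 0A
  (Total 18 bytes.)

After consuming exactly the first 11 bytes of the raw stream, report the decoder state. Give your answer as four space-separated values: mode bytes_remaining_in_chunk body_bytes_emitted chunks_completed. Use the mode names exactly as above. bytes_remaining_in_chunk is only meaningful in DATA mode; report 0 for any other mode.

Answer: DATA_DONE 0 3 1

Derivation:
Byte 0 = '1': mode=SIZE remaining=0 emitted=0 chunks_done=0
Byte 1 = 0x0D: mode=SIZE_CR remaining=0 emitted=0 chunks_done=0
Byte 2 = 0x0A: mode=DATA remaining=1 emitted=0 chunks_done=0
Byte 3 = 'r': mode=DATA_DONE remaining=0 emitted=1 chunks_done=0
Byte 4 = 0x0D: mode=DATA_CR remaining=0 emitted=1 chunks_done=0
Byte 5 = 0x0A: mode=SIZE remaining=0 emitted=1 chunks_done=1
Byte 6 = '2': mode=SIZE remaining=0 emitted=1 chunks_done=1
Byte 7 = 0x0D: mode=SIZE_CR remaining=0 emitted=1 chunks_done=1
Byte 8 = 0x0A: mode=DATA remaining=2 emitted=1 chunks_done=1
Byte 9 = 'e': mode=DATA remaining=1 emitted=2 chunks_done=1
Byte 10 = 'b': mode=DATA_DONE remaining=0 emitted=3 chunks_done=1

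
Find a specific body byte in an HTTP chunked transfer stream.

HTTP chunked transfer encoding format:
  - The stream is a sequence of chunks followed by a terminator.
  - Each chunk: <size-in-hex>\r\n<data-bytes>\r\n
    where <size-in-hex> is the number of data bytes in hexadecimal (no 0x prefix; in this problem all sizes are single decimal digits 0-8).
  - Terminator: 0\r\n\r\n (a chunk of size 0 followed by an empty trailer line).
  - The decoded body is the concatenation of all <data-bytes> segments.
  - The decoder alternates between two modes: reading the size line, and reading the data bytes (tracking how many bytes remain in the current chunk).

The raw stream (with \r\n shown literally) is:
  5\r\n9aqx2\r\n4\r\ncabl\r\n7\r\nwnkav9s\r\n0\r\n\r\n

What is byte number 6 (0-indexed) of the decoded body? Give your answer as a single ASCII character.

Chunk 1: stream[0..1]='5' size=0x5=5, data at stream[3..8]='9aqx2' -> body[0..5], body so far='9aqx2'
Chunk 2: stream[10..11]='4' size=0x4=4, data at stream[13..17]='cabl' -> body[5..9], body so far='9aqx2cabl'
Chunk 3: stream[19..20]='7' size=0x7=7, data at stream[22..29]='wnkav9s' -> body[9..16], body so far='9aqx2cablwnkav9s'
Chunk 4: stream[31..32]='0' size=0 (terminator). Final body='9aqx2cablwnkav9s' (16 bytes)
Body byte 6 = 'a'

Answer: a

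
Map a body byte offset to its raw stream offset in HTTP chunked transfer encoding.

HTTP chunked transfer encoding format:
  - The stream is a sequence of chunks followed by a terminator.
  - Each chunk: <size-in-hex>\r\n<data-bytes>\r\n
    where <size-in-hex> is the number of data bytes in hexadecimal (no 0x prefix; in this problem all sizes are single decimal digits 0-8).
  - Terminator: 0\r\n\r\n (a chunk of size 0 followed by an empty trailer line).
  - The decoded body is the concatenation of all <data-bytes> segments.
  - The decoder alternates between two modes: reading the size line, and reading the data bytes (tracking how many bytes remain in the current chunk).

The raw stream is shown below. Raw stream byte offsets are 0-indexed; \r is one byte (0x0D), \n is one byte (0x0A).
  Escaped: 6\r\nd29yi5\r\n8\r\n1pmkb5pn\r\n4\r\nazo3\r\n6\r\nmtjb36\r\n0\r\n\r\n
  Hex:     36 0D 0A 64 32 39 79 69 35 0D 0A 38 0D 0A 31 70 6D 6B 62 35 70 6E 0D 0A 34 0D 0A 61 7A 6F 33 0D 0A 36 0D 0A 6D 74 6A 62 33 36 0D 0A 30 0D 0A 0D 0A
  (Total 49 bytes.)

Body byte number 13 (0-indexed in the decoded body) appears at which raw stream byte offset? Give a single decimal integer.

Answer: 21

Derivation:
Chunk 1: stream[0..1]='6' size=0x6=6, data at stream[3..9]='d29yi5' -> body[0..6], body so far='d29yi5'
Chunk 2: stream[11..12]='8' size=0x8=8, data at stream[14..22]='1pmkb5pn' -> body[6..14], body so far='d29yi51pmkb5pn'
Chunk 3: stream[24..25]='4' size=0x4=4, data at stream[27..31]='azo3' -> body[14..18], body so far='d29yi51pmkb5pnazo3'
Chunk 4: stream[33..34]='6' size=0x6=6, data at stream[36..42]='mtjb36' -> body[18..24], body so far='d29yi51pmkb5pnazo3mtjb36'
Chunk 5: stream[44..45]='0' size=0 (terminator). Final body='d29yi51pmkb5pnazo3mtjb36' (24 bytes)
Body byte 13 at stream offset 21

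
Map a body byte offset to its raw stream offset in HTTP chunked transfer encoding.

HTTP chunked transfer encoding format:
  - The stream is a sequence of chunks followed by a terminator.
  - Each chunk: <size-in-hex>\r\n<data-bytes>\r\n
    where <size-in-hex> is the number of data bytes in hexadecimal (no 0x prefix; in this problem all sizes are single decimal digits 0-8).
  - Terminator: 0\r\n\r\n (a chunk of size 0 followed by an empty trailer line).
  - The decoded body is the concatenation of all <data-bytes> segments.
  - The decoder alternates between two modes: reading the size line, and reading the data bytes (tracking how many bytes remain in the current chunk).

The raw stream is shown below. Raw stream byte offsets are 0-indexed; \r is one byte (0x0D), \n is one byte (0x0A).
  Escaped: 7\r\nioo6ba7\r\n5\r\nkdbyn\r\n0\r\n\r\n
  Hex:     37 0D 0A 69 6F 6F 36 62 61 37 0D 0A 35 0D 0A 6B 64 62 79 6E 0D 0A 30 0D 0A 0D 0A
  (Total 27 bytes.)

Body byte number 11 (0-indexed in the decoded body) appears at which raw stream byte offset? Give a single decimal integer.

Answer: 19

Derivation:
Chunk 1: stream[0..1]='7' size=0x7=7, data at stream[3..10]='ioo6ba7' -> body[0..7], body so far='ioo6ba7'
Chunk 2: stream[12..13]='5' size=0x5=5, data at stream[15..20]='kdbyn' -> body[7..12], body so far='ioo6ba7kdbyn'
Chunk 3: stream[22..23]='0' size=0 (terminator). Final body='ioo6ba7kdbyn' (12 bytes)
Body byte 11 at stream offset 19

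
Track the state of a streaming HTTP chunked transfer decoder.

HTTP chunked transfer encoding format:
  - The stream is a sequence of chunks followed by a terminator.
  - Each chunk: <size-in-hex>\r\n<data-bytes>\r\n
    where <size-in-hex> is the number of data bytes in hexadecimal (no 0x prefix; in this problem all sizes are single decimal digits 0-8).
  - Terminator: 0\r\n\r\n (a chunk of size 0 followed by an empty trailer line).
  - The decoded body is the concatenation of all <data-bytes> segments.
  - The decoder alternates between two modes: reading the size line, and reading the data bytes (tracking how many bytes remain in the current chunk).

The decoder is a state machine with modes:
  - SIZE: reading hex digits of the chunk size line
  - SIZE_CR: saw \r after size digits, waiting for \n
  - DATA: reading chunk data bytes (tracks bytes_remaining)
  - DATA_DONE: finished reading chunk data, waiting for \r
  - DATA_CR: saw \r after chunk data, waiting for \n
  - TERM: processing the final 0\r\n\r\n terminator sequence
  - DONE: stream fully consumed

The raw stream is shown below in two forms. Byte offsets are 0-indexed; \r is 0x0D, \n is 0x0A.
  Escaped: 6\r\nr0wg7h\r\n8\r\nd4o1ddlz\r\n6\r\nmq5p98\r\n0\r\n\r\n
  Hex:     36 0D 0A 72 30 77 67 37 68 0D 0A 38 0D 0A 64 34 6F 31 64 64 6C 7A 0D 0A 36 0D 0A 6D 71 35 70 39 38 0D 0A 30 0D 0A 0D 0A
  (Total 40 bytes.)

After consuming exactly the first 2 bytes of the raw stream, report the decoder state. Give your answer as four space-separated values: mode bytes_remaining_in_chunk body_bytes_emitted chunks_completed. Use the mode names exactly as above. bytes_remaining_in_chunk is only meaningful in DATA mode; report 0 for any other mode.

Byte 0 = '6': mode=SIZE remaining=0 emitted=0 chunks_done=0
Byte 1 = 0x0D: mode=SIZE_CR remaining=0 emitted=0 chunks_done=0

Answer: SIZE_CR 0 0 0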